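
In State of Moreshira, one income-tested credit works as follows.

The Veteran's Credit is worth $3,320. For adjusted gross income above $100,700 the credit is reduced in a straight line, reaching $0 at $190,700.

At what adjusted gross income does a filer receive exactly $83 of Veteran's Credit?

$83 is 83/3,320 of the full $3,320, so 3,237/3,320 of the $90,000 range has been used: income = $100,700 + $90,000 × 3,237/3,320 = $188,450.

$188,450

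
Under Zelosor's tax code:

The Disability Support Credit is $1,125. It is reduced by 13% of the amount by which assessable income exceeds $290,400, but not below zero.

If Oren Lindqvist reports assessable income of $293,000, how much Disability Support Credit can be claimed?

$787

Disability Support Credit: 13% of the $2,600 excess over $290,400 is $338; credit = $1,125 − $338 = $787.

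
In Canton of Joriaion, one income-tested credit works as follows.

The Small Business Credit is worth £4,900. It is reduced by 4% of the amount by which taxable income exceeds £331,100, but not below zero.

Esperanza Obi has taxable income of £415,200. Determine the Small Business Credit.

Small Business Credit: 4% of the £84,100 excess over £331,100 is £3,364; credit = £4,900 − £3,364 = £1,536.

£1,536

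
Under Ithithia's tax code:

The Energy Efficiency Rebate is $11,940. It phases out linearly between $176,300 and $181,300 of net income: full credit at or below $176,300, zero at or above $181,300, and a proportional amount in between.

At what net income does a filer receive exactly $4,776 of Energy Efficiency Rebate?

$4,776 is 4,776/11,940 of the full $11,940, so 7,164/11,940 of the $5,000 range has been used: income = $176,300 + $5,000 × 7,164/11,940 = $179,300.

$179,300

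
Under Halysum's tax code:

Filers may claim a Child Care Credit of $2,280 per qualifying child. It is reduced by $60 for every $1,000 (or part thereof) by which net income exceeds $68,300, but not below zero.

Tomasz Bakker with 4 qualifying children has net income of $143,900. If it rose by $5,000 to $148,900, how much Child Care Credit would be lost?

$300

At $143,900 — base = 4 × $2,280 = $9,120. income exceeds $68,300 by $75,600, which is 76 full-or-partial $1,000 increments; reduction = 76 × $60 = $4,560, leaving $4,560.
At $148,900 — base = 4 × $2,280 = $9,120. income exceeds $68,300 by $80,600, which is 81 full-or-partial $1,000 increments; reduction = 81 × $60 = $4,860, leaving $4,260.
Lost: $4,560 − $4,260 = $300.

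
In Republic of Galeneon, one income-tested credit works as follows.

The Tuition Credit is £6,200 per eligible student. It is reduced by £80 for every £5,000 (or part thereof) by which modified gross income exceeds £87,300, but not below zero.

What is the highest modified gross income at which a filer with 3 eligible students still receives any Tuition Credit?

£1,247,300

Full credit = 3 × £6,200 = £18,600.
After 232 increments the reduction is 232 × £80 = £18,560, leaving £40; one more increment wipes it out. Increment 232 ends at excess 232 × £5,000 = £1,160,000, so the highest qualifying income is £87,300 + £1,160,000 = £1,247,300.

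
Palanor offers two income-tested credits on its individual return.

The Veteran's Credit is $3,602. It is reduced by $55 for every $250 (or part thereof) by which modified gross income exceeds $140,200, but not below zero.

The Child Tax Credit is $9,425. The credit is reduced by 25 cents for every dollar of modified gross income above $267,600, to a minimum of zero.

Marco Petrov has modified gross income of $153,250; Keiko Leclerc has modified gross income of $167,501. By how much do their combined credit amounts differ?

Marco ($153,250): Veteran's Credit: income exceeds $140,200 by $13,050, which is 53 full-or-partial $250 increments; reduction = 53 × $55 = $2,915, leaving $687. Child Tax Credit: $153,250 is at or below the $267,600 threshold, so the full $9,425 applies. total $687 + $9,425 = $10,112
Keiko ($167,501): Veteran's Credit: income exceeds $140,200 by $27,301 → 110 increments × $55 = $6,050 ≥ base, so the credit is $0. Child Tax Credit: $167,501 is at or below the $267,600 threshold, so the full $9,425 applies. total $0 + $9,425 = $9,425
Difference: |$10,112 − $9,425| = $687.

$687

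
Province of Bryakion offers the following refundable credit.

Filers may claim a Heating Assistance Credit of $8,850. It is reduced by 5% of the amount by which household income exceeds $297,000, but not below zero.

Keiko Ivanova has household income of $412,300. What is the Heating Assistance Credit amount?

Heating Assistance Credit: 5% of the $115,300 excess over $297,000 is $5,765; credit = $8,850 − $5,765 = $3,085.

$3,085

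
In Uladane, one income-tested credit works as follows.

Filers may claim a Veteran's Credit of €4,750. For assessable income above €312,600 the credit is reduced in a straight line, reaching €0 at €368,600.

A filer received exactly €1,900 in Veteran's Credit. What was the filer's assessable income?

€346,200

€1,900 is 1,900/4,750 of the full €4,750, so 2,850/4,750 of the €56,000 range has been used: income = €312,600 + €56,000 × 2,850/4,750 = €346,200.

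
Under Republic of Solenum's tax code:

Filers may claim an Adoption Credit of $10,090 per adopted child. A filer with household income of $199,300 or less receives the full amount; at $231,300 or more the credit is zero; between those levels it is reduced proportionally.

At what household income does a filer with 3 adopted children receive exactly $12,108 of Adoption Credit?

$218,500

Full credit = 3 × $10,090 = $30,270.
$12,108 is 12,108/30,270 of the full $30,270, so 18,162/30,270 of the $32,000 range has been used: income = $199,300 + $32,000 × 18,162/30,270 = $218,500.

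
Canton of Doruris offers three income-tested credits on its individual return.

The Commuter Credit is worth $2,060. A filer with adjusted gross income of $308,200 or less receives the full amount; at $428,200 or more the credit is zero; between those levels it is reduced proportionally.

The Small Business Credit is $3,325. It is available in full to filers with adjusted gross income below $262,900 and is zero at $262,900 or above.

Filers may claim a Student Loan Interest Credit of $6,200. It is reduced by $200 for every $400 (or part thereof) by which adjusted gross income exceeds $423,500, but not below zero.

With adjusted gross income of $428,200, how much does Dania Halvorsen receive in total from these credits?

$3,800

Commuter Credit: $428,200 is at or above $428,200, so the credit is $0.
Small Business Credit: $428,200 meets or exceeds the $262,900 cutoff, so the credit is $0.
Student Loan Interest Credit: income exceeds $423,500 by $4,700, which is 12 full-or-partial $400 increments; reduction = 12 × $200 = $2,400, leaving $3,800.
Total: $0 + $0 + $3,800 = $3,800.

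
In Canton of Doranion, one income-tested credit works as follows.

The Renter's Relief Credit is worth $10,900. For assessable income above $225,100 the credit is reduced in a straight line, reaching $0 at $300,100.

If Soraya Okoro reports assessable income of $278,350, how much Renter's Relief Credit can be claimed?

Renter's Relief Credit: $278,350 is $53,250 into a $75,000 phase-out range, leaving 21,750/75,000 of the credit: $10,900 × 21,750/75,000 = $3,161.

$3,161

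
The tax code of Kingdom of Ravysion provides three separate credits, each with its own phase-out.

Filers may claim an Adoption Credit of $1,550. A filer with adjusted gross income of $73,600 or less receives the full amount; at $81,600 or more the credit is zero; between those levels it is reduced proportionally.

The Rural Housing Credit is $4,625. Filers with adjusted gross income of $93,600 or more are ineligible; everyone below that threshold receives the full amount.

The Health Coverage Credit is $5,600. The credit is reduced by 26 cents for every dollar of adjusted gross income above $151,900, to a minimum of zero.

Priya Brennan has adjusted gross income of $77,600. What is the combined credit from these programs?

Adoption Credit: $77,600 is $4,000 into a $8,000 phase-out range, leaving 4,000/8,000 of the credit: $1,550 × 4,000/8,000 = $775.
Rural Housing Credit: $77,600 is below the $93,600 cutoff, so the full $4,625 applies.
Health Coverage Credit: $77,600 is at or below the $151,900 threshold, so the full $5,600 applies.
Total: $775 + $4,625 + $5,600 = $11,000.

$11,000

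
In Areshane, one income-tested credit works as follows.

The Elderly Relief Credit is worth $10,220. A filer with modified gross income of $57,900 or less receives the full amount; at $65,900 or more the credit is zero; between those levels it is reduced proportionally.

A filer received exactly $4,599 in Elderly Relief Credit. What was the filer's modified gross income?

$62,300

$4,599 is 4,599/10,220 of the full $10,220, so 5,621/10,220 of the $8,000 range has been used: income = $57,900 + $8,000 × 5,621/10,220 = $62,300.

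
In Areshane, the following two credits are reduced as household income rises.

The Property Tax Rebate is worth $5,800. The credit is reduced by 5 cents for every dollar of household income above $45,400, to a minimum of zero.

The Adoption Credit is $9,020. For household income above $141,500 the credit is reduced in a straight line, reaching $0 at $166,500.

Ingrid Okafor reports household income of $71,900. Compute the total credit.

Property Tax Rebate: 5% of the $26,500 excess over $45,400 is $1,325; credit = $5,800 − $1,325 = $4,475.
Adoption Credit: $71,900 is at or below the $141,500 threshold, so the full $9,020 applies.
Total: $4,475 + $9,020 = $13,495.

$13,495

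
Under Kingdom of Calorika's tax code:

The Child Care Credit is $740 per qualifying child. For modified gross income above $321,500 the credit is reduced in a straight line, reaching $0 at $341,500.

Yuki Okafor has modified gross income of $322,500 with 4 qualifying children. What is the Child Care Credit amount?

$2,812

Child Care Credit: base = 4 × $740 = $2,960. $322,500 is $1,000 into a $20,000 phase-out range, leaving 19,000/20,000 of the credit: $2,960 × 19,000/20,000 = $2,812.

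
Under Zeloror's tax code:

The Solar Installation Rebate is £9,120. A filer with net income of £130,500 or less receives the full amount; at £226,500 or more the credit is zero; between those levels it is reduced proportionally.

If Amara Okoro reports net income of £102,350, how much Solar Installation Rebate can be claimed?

Solar Installation Rebate: £102,350 is at or below the £130,500 threshold, so the full £9,120 applies.

£9,120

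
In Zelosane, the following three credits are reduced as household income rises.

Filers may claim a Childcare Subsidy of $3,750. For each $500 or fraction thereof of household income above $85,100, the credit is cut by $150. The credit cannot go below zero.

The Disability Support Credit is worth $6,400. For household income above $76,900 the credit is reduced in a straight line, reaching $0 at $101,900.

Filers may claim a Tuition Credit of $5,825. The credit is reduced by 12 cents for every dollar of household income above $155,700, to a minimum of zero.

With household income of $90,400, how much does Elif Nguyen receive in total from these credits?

$10,869

Childcare Subsidy: income exceeds $85,100 by $5,300, which is 11 full-or-partial $500 increments; reduction = 11 × $150 = $1,650, leaving $2,100.
Disability Support Credit: $90,400 is $13,500 into a $25,000 phase-out range, leaving 11,500/25,000 of the credit: $6,400 × 11,500/25,000 = $2,944.
Tuition Credit: $90,400 is at or below the $155,700 threshold, so the full $5,825 applies.
Total: $2,100 + $2,944 + $5,825 = $10,869.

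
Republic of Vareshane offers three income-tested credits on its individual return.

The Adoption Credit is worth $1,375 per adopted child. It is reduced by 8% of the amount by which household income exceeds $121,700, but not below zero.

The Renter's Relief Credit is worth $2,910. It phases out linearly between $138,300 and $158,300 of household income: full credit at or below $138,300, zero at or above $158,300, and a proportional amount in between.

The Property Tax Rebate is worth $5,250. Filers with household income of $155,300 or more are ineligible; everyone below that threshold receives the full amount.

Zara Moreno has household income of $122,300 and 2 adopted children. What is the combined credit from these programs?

Adoption Credit: base = 2 × $1,375 = $2,750. 8% of the $600 excess over $121,700 is $48; credit = $2,750 − $48 = $2,702.
Renter's Relief Credit: $122,300 is at or below the $138,300 threshold, so the full $2,910 applies.
Property Tax Rebate: $122,300 is below the $155,300 cutoff, so the full $5,250 applies.
Total: $2,702 + $2,910 + $5,250 = $10,862.

$10,862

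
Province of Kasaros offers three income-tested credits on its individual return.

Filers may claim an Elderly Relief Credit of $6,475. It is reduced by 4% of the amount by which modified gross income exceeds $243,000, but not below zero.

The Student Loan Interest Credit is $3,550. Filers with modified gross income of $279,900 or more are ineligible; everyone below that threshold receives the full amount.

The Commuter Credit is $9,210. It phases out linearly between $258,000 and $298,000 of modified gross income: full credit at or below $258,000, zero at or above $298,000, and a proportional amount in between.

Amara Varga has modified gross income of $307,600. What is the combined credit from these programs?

Elderly Relief Credit: 4% of the $64,600 excess over $243,000 is $2,584; credit = $6,475 − $2,584 = $3,891.
Student Loan Interest Credit: $307,600 meets or exceeds the $279,900 cutoff, so the credit is $0.
Commuter Credit: $307,600 is at or above $298,000, so the credit is $0.
Total: $3,891 + $0 + $0 = $3,891.

$3,891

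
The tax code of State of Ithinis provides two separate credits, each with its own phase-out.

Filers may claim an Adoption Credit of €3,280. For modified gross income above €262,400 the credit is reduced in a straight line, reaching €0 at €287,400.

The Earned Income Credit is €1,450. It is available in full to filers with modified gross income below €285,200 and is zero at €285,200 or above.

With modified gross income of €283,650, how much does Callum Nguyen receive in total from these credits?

€1,942

Adoption Credit: €283,650 is €21,250 into a €25,000 phase-out range, leaving 3,750/25,000 of the credit: €3,280 × 3,750/25,000 = €492.
Earned Income Credit: €283,650 is below the €285,200 cutoff, so the full €1,450 applies.
Total: €492 + €1,450 = €1,942.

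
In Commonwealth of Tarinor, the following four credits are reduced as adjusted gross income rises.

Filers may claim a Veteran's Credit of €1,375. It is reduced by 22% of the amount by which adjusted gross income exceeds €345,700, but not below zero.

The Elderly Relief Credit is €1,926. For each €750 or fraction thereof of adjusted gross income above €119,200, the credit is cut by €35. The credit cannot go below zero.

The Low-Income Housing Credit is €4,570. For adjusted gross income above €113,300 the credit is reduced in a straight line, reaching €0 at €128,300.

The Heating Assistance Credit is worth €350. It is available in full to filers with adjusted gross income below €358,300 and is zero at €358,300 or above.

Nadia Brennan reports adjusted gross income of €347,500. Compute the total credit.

€1,329

Veteran's Credit: 22% of the €1,800 excess over €345,700 is €396; credit = €1,375 − €396 = €979.
Elderly Relief Credit: income exceeds €119,200 by €228,300 → 305 increments × €35 = €10,675 ≥ base, so the credit is €0.
Low-Income Housing Credit: €347,500 is at or above €128,300, so the credit is €0.
Heating Assistance Credit: €347,500 is below the €358,300 cutoff, so the full €350 applies.
Total: €979 + €0 + €0 + €350 = €1,329.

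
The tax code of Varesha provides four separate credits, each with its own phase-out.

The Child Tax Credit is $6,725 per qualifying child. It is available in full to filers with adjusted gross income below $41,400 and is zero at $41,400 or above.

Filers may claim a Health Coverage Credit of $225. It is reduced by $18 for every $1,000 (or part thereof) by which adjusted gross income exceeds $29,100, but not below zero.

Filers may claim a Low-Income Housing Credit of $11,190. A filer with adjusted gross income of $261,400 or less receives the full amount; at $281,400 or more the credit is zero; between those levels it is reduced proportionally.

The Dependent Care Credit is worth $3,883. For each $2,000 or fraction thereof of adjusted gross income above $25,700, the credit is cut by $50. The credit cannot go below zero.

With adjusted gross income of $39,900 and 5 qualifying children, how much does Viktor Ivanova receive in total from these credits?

Child Tax Credit: base = 5 × $6,725 = $33,625. $39,900 is below the $41,400 cutoff, so the full $33,625 applies.
Health Coverage Credit: income exceeds $29,100 by $10,800, which is 11 full-or-partial $1,000 increments; reduction = 11 × $18 = $198, leaving $27.
Low-Income Housing Credit: $39,900 is at or below the $261,400 threshold, so the full $11,190 applies.
Dependent Care Credit: income exceeds $25,700 by $14,200, which is 8 full-or-partial $2,000 increments; reduction = 8 × $50 = $400, leaving $3,483.
Total: $33,625 + $27 + $11,190 + $3,483 = $48,325.

$48,325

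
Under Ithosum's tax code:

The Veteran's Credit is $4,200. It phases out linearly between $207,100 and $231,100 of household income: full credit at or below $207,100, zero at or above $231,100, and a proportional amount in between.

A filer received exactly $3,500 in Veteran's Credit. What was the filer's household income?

$3,500 is 3,500/4,200 of the full $4,200, so 700/4,200 of the $24,000 range has been used: income = $207,100 + $24,000 × 700/4,200 = $211,100.

$211,100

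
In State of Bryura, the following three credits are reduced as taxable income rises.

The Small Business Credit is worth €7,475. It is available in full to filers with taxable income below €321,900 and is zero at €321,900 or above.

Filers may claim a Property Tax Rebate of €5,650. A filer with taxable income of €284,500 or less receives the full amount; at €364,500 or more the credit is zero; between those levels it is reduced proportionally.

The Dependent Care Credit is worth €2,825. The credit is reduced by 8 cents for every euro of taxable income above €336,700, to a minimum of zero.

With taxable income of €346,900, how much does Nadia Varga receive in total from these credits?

€3,252

Small Business Credit: €346,900 meets or exceeds the €321,900 cutoff, so the credit is €0.
Property Tax Rebate: €346,900 is €62,400 into a €80,000 phase-out range, leaving 17,600/80,000 of the credit: €5,650 × 17,600/80,000 = €1,243.
Dependent Care Credit: 8% of the €10,200 excess over €336,700 is €816; credit = €2,825 − €816 = €2,009.
Total: €0 + €1,243 + €2,009 = €3,252.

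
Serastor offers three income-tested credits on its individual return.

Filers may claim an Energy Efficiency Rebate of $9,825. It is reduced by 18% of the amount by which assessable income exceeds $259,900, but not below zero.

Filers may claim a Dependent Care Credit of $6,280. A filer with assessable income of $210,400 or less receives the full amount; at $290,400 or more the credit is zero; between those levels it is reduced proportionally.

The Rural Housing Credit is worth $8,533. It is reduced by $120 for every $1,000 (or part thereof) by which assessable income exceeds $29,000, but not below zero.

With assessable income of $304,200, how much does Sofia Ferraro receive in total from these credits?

Energy Efficiency Rebate: 18% of the $44,300 excess over $259,900 is $7,974; credit = $9,825 − $7,974 = $1,851.
Dependent Care Credit: $304,200 is at or above $290,400, so the credit is $0.
Rural Housing Credit: income exceeds $29,000 by $275,200 → 276 increments × $120 = $33,120 ≥ base, so the credit is $0.
Total: $1,851 + $0 + $0 = $1,851.

$1,851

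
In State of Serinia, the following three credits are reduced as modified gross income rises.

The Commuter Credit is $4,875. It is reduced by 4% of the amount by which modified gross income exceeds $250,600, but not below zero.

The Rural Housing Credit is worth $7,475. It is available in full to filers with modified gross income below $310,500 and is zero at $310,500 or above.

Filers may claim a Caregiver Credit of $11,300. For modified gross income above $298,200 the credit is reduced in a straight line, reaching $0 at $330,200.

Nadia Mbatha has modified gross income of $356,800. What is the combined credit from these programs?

Commuter Credit: 4% of the $106,200 excess over $250,600 is $4,248; credit = $4,875 − $4,248 = $627.
Rural Housing Credit: $356,800 meets or exceeds the $310,500 cutoff, so the credit is $0.
Caregiver Credit: $356,800 is at or above $330,200, so the credit is $0.
Total: $627 + $0 + $0 = $627.

$627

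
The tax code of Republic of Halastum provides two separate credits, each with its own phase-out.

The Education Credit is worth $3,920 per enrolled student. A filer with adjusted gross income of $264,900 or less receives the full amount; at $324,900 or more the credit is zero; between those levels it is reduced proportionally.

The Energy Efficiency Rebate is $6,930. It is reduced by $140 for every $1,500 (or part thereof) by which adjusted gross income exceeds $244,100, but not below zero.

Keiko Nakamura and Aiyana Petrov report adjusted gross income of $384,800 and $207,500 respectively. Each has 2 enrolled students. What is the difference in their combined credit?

Keiko ($384,800): Education Credit: base = 2 × $3,920 = $7,840. $384,800 is at or above $324,900, so the credit is $0. Energy Efficiency Rebate: income exceeds $244,100 by $140,700 → 94 increments × $140 = $13,160 ≥ base, so the credit is $0. total $0 + $0 = $0
Aiyana ($207,500): Education Credit: base = 2 × $3,920 = $7,840. $207,500 is at or below the $264,900 threshold, so the full $7,840 applies. Energy Efficiency Rebate: $207,500 is at or below the $244,100 threshold, so the full $6,930 applies. total $7,840 + $6,930 = $14,770
Difference: |$0 − $14,770| = $14,770.

$14,770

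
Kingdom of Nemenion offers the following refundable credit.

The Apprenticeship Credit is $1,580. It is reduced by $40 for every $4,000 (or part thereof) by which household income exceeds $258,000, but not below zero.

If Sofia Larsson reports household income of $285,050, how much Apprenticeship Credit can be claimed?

Apprenticeship Credit: income exceeds $258,000 by $27,050, which is 7 full-or-partial $4,000 increments; reduction = 7 × $40 = $280, leaving $1,300.

$1,300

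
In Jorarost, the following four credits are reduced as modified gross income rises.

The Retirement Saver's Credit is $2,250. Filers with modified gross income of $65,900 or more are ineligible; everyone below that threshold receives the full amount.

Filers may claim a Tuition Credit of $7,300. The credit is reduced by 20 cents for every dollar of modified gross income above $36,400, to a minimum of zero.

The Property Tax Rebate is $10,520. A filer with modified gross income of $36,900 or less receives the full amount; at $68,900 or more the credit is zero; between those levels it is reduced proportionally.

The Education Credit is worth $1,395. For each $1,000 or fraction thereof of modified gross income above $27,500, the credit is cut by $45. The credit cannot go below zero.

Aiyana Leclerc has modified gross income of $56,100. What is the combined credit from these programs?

Retirement Saver's Credit: $56,100 is below the $65,900 cutoff, so the full $2,250 applies.
Tuition Credit: 20% of the $19,700 excess over $36,400 is $3,940; credit = $7,300 − $3,940 = $3,360.
Property Tax Rebate: $56,100 is $19,200 into a $32,000 phase-out range, leaving 12,800/32,000 of the credit: $10,520 × 12,800/32,000 = $4,208.
Education Credit: income exceeds $27,500 by $28,600, which is 29 full-or-partial $1,000 increments; reduction = 29 × $45 = $1,305, leaving $90.
Total: $2,250 + $3,360 + $4,208 + $90 = $9,908.

$9,908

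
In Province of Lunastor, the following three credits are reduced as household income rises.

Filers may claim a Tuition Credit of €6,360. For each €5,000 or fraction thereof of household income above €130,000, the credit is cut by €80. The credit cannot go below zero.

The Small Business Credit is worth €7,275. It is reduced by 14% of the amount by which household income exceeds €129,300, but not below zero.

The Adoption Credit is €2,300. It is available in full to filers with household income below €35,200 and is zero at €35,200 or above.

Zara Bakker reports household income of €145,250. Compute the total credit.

Tuition Credit: income exceeds €130,000 by €15,250, which is 4 full-or-partial €5,000 increments; reduction = 4 × €80 = €320, leaving €6,040.
Small Business Credit: 14% of the €15,950 excess over €129,300 is €2,233; credit = €7,275 − €2,233 = €5,042.
Adoption Credit: €145,250 meets or exceeds the €35,200 cutoff, so the credit is €0.
Total: €6,040 + €5,042 + €0 = €11,082.

€11,082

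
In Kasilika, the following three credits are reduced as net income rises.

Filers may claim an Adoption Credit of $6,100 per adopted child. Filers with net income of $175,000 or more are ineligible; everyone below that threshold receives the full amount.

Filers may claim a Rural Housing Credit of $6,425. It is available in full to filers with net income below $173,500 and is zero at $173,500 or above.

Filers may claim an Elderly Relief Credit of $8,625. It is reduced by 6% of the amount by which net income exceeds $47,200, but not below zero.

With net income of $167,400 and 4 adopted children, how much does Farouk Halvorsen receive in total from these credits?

Adoption Credit: base = 4 × $6,100 = $24,400. $167,400 is below the $175,000 cutoff, so the full $24,400 applies.
Rural Housing Credit: $167,400 is below the $173,500 cutoff, so the full $6,425 applies.
Elderly Relief Credit: 6% of the $120,200 excess over $47,200 is $7,212; credit = $8,625 − $7,212 = $1,413.
Total: $24,400 + $6,425 + $1,413 = $32,238.

$32,238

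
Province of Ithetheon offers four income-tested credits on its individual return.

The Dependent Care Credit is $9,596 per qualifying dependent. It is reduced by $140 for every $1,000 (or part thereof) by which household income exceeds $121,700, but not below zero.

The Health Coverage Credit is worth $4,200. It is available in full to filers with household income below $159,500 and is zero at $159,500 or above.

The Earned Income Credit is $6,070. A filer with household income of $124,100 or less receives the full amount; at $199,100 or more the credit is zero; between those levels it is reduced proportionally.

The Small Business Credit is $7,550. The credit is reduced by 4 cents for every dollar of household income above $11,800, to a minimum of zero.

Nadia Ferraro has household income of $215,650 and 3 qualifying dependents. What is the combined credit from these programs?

$15,628

Dependent Care Credit: base = 3 × $9,596 = $28,788. income exceeds $121,700 by $93,950, which is 94 full-or-partial $1,000 increments; reduction = 94 × $140 = $13,160, leaving $15,628.
Health Coverage Credit: $215,650 meets or exceeds the $159,500 cutoff, so the credit is $0.
Earned Income Credit: $215,650 is at or above $199,100, so the credit is $0.
Small Business Credit: 4% of the $203,850 excess over $11,800 is $8,154 ≥ base, so the credit is $0.
Total: $15,628 + $0 + $0 + $0 = $15,628.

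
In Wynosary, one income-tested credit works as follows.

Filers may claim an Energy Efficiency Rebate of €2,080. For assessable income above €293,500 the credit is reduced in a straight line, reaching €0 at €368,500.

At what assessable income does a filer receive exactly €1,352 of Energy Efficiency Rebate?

€319,750

€1,352 is 1,352/2,080 of the full €2,080, so 728/2,080 of the €75,000 range has been used: income = €293,500 + €75,000 × 728/2,080 = €319,750.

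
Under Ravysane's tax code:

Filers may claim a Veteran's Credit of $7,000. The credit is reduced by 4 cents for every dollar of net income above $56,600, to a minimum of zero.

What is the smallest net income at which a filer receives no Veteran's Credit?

$231,600

The credit falls by 4% of each dollar above $56,600, so it reaches zero when the excess is $7,000 / 4% = $175,000: income = $56,600 + $175,000 = $231,600.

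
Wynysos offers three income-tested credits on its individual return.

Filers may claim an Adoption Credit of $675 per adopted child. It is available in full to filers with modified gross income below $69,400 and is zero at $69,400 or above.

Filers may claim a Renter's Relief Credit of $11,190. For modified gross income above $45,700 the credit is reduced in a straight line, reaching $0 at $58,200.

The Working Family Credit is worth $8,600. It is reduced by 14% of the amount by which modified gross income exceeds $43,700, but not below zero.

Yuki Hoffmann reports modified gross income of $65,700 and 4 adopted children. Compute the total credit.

Adoption Credit: base = 4 × $675 = $2,700. $65,700 is below the $69,400 cutoff, so the full $2,700 applies.
Renter's Relief Credit: $65,700 is at or above $58,200, so the credit is $0.
Working Family Credit: 14% of the $22,000 excess over $43,700 is $3,080; credit = $8,600 − $3,080 = $5,520.
Total: $2,700 + $0 + $5,520 = $8,220.

$8,220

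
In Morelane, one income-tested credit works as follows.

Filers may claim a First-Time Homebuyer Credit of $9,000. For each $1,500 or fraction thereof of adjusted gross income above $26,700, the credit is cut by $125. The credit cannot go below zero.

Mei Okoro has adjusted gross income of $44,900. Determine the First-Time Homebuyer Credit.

First-Time Homebuyer Credit: income exceeds $26,700 by $18,200, which is 13 full-or-partial $1,500 increments; reduction = 13 × $125 = $1,625, leaving $7,375.

$7,375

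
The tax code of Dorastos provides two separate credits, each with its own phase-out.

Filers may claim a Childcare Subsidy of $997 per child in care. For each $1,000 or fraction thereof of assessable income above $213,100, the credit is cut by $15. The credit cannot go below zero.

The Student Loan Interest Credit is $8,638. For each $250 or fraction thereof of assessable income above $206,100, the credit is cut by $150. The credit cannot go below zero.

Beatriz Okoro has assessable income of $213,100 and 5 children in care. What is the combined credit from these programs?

$9,423

Childcare Subsidy: base = 5 × $997 = $4,985. $213,100 is at or below the $213,100 threshold, so the full $4,985 applies.
Student Loan Interest Credit: income exceeds $206,100 by $7,000, which is 28 full-or-partial $250 increments; reduction = 28 × $150 = $4,200, leaving $4,438.
Total: $4,985 + $4,438 = $9,423.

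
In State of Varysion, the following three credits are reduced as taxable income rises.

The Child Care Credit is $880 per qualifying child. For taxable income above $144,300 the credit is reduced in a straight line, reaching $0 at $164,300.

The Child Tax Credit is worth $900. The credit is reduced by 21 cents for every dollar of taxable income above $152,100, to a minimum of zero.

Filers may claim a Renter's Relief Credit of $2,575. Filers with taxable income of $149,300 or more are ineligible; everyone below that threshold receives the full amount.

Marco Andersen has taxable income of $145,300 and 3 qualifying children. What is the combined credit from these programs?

Child Care Credit: base = 3 × $880 = $2,640. $145,300 is $1,000 into a $20,000 phase-out range, leaving 19,000/20,000 of the credit: $2,640 × 19,000/20,000 = $2,508.
Child Tax Credit: $145,300 is at or below the $152,100 threshold, so the full $900 applies.
Renter's Relief Credit: $145,300 is below the $149,300 cutoff, so the full $2,575 applies.
Total: $2,508 + $900 + $2,575 = $5,983.

$5,983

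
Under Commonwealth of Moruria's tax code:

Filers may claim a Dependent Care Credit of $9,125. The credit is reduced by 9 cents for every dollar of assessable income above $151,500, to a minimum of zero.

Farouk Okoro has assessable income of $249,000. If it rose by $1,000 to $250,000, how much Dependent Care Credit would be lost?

$90

At $249,000 — 9% of the $97,500 excess over $151,500 is $8,775; credit = $9,125 − $8,775 = $350.
At $250,000 — 9% of the $98,500 excess over $151,500 is $8,865; credit = $9,125 − $8,865 = $260.
Lost: $350 − $260 = $90.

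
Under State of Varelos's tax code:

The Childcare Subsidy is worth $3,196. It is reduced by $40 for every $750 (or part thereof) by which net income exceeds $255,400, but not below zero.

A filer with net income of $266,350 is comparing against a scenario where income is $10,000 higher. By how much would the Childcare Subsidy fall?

At $266,350 — income exceeds $255,400 by $10,950, which is 15 full-or-partial $750 increments; reduction = 15 × $40 = $600, leaving $2,596.
At $276,350 — income exceeds $255,400 by $20,950, which is 28 full-or-partial $750 increments; reduction = 28 × $40 = $1,120, leaving $2,076.
Lost: $2,596 − $2,076 = $520.

$520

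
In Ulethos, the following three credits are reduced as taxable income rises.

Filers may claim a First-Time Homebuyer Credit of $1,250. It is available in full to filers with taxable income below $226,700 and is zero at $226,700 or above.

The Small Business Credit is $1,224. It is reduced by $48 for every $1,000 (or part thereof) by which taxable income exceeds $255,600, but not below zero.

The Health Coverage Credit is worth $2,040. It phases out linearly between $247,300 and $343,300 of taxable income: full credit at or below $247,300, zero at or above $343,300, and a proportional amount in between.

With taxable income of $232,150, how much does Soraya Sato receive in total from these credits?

First-Time Homebuyer Credit: $232,150 meets or exceeds the $226,700 cutoff, so the credit is $0.
Small Business Credit: $232,150 is at or below the $255,600 threshold, so the full $1,224 applies.
Health Coverage Credit: $232,150 is at or below the $247,300 threshold, so the full $2,040 applies.
Total: $0 + $1,224 + $2,040 = $3,264.

$3,264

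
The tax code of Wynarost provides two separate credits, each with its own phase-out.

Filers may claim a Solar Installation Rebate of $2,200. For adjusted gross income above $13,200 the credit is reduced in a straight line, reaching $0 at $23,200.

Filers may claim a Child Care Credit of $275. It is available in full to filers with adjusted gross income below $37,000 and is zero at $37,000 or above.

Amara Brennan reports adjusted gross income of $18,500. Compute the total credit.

$1,309

Solar Installation Rebate: $18,500 is $5,300 into a $10,000 phase-out range, leaving 4,700/10,000 of the credit: $2,200 × 4,700/10,000 = $1,034.
Child Care Credit: $18,500 is below the $37,000 cutoff, so the full $275 applies.
Total: $1,034 + $275 = $1,309.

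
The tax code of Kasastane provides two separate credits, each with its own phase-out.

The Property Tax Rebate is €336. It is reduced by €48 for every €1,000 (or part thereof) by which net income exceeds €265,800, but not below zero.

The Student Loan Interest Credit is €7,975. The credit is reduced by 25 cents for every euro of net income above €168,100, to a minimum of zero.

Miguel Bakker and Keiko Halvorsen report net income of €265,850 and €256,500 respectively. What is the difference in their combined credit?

€48

Miguel (€265,850): Property Tax Rebate: income exceeds €265,800 by €50, which is 1 full-or-partial €1,000 increment; reduction = 1 × €48 = €48, leaving €288. Student Loan Interest Credit: 25% of the €97,750 excess over €168,100 is €24,437.50 ≥ base, so the credit is €0. total €288 + €0 = €288
Keiko (€256,500): Property Tax Rebate: €256,500 is at or below the €265,800 threshold, so the full €336 applies. Student Loan Interest Credit: 25% of the €88,400 excess over €168,100 is €22,100 ≥ base, so the credit is €0. total €336 + €0 = €336
Difference: |€288 − €336| = €48.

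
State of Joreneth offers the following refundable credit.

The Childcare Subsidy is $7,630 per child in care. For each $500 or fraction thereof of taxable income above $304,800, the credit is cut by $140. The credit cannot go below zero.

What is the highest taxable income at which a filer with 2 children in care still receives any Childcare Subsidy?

$358,800

Full credit = 2 × $7,630 = $15,260.
After 108 increments the reduction is 108 × $140 = $15,120, leaving $140; one more increment wipes it out. Increment 108 ends at excess 108 × $500 = $54,000, so the highest qualifying income is $304,800 + $54,000 = $358,800.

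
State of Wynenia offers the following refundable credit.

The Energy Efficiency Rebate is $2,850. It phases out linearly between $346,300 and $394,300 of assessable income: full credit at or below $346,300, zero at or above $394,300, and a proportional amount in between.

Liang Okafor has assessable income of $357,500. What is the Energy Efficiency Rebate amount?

Energy Efficiency Rebate: $357,500 is $11,200 into a $48,000 phase-out range, leaving 36,800/48,000 of the credit: $2,850 × 36,800/48,000 = $2,185.

$2,185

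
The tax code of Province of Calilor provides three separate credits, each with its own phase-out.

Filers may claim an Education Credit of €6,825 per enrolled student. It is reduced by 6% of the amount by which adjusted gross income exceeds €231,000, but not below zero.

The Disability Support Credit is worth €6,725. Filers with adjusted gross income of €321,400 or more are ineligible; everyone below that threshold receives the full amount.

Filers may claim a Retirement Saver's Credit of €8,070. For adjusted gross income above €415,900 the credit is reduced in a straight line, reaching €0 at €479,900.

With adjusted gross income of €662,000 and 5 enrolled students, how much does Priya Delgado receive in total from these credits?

Education Credit: base = 5 × €6,825 = €34,125. 6% of the €431,000 excess over €231,000 is €25,860; credit = €34,125 − €25,860 = €8,265.
Disability Support Credit: €662,000 meets or exceeds the €321,400 cutoff, so the credit is €0.
Retirement Saver's Credit: €662,000 is at or above €479,900, so the credit is €0.
Total: €8,265 + €0 + €0 = €8,265.

€8,265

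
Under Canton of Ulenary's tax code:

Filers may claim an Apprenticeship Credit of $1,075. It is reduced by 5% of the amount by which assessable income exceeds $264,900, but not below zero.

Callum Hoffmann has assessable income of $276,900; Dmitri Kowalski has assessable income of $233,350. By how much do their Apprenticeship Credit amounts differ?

$600

Callum ($276,900): Apprenticeship Credit: 5% of the $12,000 excess over $264,900 is $600; credit = $1,075 − $600 = $475.
Dmitri ($233,350): Apprenticeship Credit: $233,350 is at or below the $264,900 threshold, so the full $1,075 applies.
Difference: |$475 − $1,075| = $600.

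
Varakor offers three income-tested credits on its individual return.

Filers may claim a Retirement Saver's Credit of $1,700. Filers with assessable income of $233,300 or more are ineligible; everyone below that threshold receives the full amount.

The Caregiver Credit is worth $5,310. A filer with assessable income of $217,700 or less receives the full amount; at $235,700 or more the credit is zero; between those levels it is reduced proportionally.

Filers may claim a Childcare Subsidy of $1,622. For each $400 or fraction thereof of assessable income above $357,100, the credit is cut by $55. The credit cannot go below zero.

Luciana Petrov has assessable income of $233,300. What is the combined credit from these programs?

$2,330

Retirement Saver's Credit: $233,300 meets or exceeds the $233,300 cutoff, so the credit is $0.
Caregiver Credit: $233,300 is $15,600 into a $18,000 phase-out range, leaving 2,400/18,000 of the credit: $5,310 × 2,400/18,000 = $708.
Childcare Subsidy: $233,300 is at or below the $357,100 threshold, so the full $1,622 applies.
Total: $0 + $708 + $1,622 = $2,330.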